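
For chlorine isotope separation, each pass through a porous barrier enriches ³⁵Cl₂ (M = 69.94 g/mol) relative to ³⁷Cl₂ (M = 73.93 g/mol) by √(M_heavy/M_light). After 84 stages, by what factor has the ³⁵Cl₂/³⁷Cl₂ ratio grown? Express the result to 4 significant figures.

The single-stage factor is √(M_heavy/M_light), so 84 stages give [√(73.93/69.94)]^84 = (73.93/69.94)^(84/2).
= 1.05705^42 = 10.28.

10.28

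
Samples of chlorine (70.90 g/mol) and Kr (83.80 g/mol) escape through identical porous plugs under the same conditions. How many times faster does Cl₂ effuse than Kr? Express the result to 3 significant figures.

1.09

From Graham's law, rate_Cl₂/rate_Kr = √(M_Kr/M_Cl₂) = √(83.80/70.90) = √1.182 = 1.09.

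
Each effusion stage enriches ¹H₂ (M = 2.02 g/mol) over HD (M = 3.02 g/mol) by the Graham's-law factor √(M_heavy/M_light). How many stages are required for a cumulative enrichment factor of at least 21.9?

With α = √(3.02/2.02) per stage, ln α = ½ ln(1.49505) = 0.2011.
Need α^N ≥ 21.9 ⇒ N ≥ ln(21.9) / ln α = 3.086 / 0.2011 = 15.35.
Rounding up, N = 16 stages.

16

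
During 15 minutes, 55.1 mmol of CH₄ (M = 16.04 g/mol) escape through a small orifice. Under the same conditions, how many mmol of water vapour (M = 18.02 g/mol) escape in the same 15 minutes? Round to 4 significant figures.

Since effusion rate ∝ 1/√M, rate_H₂O/rate_CH₄ = √(M_CH₄/M_H₂O) = √(16.04/18.02) = √0.8901 = 0.9435.
So the amount for H₂O is 55.1 × 0.9435 = 51.98 mmol.

51.98 mmol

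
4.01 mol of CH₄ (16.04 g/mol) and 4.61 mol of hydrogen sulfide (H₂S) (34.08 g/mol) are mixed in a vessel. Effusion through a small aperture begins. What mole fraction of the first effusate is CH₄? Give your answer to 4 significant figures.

Each component's effusion rate ∝ (its partial pressure)·(1/√M) ∝ n_i/√M_i.
x_CH₄(eff) = (n_CH₄/√M_CH₄) / (n_CH₄/√M_CH₄ + n_H₂S/√M_H₂S)
= (4.01/√16.04) / (4.01/√16.04 + 4.61/√34.08) = 1.001/(1.001 + 0.7897) = 0.5591.

0.5591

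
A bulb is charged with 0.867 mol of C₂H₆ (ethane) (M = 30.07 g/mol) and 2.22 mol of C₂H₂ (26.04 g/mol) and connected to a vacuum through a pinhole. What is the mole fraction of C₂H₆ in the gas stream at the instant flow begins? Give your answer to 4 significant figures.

Rate_i ∝ x_i/√M_i (Graham's law weighted by mole fraction), so the effusate composition follows n_i/√M_i.
x_C₂H₆(eff) = (n_C₂H₆/√M_C₂H₆) / (n_C₂H₆/√M_C₂H₆ + n_C₂H₂/√M_C₂H₂)
= (0.867/√30.07) / (0.867/√30.07 + 2.22/√26.04) = 0.1581/(0.1581 + 0.4350) = 0.2666.

0.2666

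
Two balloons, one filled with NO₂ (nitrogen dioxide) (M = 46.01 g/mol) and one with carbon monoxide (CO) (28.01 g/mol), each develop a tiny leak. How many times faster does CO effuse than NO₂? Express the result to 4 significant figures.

1.282

Since effusion rate ∝ 1/√M, rate_CO/rate_NO₂ = √(M_NO₂/M_CO) = √(46.01/28.01) = √1.643 = 1.282.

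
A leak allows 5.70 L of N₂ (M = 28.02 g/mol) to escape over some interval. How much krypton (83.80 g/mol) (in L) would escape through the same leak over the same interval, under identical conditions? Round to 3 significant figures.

3.30 L

From Graham's law, rate_Kr/rate_N₂ = √(M_N₂/M_Kr) = √(28.02/83.80) = √0.3344 = 0.5782.
So the volume for Kr is 5.70 × 0.5782 = 3.30 L.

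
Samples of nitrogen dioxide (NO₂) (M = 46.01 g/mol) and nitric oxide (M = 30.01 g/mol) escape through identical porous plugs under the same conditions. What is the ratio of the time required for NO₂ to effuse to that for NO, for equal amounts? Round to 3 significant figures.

By Graham's law, t_NO₂/t_NO = √(M_NO₂/M_NO) = √(46.01/30.01) = √1.533 = 1.24.

1.24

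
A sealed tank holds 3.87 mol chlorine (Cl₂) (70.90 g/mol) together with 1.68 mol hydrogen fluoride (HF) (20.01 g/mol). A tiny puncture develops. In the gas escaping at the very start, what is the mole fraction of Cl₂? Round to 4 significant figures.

0.5503

Each component's effusion rate ∝ (its partial pressure)·(1/√M) ∝ n_i/√M_i.
So x_Cl₂ in the escaping gas = (n_Cl₂/√M_Cl₂) / Σ(n_i/√M_i)
= (3.87/√70.90) / (3.87/√70.90 + 1.68/√20.01) = 0.4596/(0.4596 + 0.3756) = 0.5503.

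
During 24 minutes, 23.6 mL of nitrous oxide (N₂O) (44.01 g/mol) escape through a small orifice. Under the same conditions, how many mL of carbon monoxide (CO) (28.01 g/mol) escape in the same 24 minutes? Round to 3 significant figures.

29.6 mL

By Graham's law, rate_CO/rate_N₂O = √(M_N₂O/M_CO) = √(44.01/28.01) = √1.571 = 1.253.
So the volume for CO is 23.6 × 1.253 = 29.6 mL.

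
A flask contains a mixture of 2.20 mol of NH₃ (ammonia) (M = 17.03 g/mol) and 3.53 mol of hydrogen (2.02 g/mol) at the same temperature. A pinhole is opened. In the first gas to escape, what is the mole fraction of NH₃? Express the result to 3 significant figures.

0.177

Effusion rate of each component ∝ n_i/√M_i (partial pressure × 1/√M).
So x_NH₃ in the escaping gas = (n_NH₃/√M_NH₃) / Σ(n_i/√M_i)
= (2.20/√17.03) / (2.20/√17.03 + 3.53/√2.02) = 0.5331/(0.5331 + 2.484) = 0.177.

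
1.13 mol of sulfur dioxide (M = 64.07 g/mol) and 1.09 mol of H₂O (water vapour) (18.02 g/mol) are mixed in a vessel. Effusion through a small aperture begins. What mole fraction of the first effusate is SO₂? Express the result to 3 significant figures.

0.355

Each component's effusion rate ∝ (its partial pressure)·(1/√M) ∝ n_i/√M_i.
So x_SO₂ in the escaping gas = (n_SO₂/√M_SO₂) / Σ(n_i/√M_i)
= (1.13/√64.07) / (1.13/√64.07 + 1.09/√18.02) = 0.1412/(0.1412 + 0.2568) = 0.355.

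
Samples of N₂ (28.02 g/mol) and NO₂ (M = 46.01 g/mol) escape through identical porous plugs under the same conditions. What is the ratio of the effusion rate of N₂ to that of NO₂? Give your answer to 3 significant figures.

Using Graham's law: rate_N₂/rate_NO₂ = √(M_NO₂/M_N₂) = √(46.01/28.02) = √1.642 = 1.28.

1.28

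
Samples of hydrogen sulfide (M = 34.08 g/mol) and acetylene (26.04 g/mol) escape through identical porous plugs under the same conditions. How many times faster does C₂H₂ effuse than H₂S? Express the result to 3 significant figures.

Since effusion rate ∝ 1/√M, rate_C₂H₂/rate_H₂S = √(M_H₂S/M_C₂H₂) = √(34.08/26.04) = √1.309 = 1.14.

1.14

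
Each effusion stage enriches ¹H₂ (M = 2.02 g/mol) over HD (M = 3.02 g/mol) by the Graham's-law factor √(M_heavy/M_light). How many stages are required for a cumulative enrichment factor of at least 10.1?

12

Per stage α = (3.02/2.02)^(1/2) = 1.49505^0.5, giving ln α = 0.2011.
Need α^N ≥ 10.1 ⇒ N ≥ ln(10.1) / ln α = 2.313 / 0.2011 = 11.50.
Rounding up, N = 12 stages.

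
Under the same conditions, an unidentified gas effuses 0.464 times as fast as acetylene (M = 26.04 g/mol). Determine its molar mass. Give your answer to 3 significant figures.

121 g/mol

Graham's law gives rate_X/rate_C₂H₂ = √(M_C₂H₂/M_X).
0.464 = √(26.04/M_X)
M_X = 26.04 / 0.464² = 26.04 / 0.2153 = 121 g/mol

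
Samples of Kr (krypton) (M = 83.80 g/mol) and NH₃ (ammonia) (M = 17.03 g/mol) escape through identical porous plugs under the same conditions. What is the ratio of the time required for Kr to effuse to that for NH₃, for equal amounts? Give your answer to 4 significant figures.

2.218

Since effusion rate ∝ 1/√M, t_Kr/t_NH₃ = √(M_Kr/M_NH₃) = √(83.80/17.03) = √4.921 = 2.218.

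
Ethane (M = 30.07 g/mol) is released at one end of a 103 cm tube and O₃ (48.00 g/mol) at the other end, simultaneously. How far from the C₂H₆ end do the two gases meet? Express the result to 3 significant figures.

Distances travelled in equal time are proportional to diffusion rates, so d_C₂H₆/d_O₃ = √(M_O₃/M_C₂H₆) = √(48.00/30.07) = 1.263.
With d_C₂H₆ + d_O₃ = 103 cm, d_O₃ = 103/(1 + 1.263) = 45.51 cm.
d_C₂H₆ = 103 − 45.51 = 57.5 cm.

57.5 cm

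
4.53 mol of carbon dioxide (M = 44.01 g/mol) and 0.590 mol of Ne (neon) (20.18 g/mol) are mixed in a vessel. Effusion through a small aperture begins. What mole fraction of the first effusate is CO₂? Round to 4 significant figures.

0.8387

Each component's effusion rate ∝ (its partial pressure)·(1/√M) ∝ n_i/√M_i.
So x_CO₂ in the escaping gas = (n_CO₂/√M_CO₂) / Σ(n_i/√M_i)
= (4.53/√44.01) / (4.53/√44.01 + 0.590/√20.18) = 0.6828/(0.6828 + 0.1313) = 0.8387.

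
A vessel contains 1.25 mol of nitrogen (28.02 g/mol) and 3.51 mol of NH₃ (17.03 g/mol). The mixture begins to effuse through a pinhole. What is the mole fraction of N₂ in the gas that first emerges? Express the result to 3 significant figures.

0.217

Rate_i ∝ x_i/√M_i (Graham's law weighted by mole fraction), so the effusate composition follows n_i/√M_i.
So x_N₂ in the escaping gas = (n_N₂/√M_N₂) / Σ(n_i/√M_i)
= (1.25/√28.02) / (1.25/√28.02 + 3.51/√17.03) = 0.2361/(0.2361 + 0.8505) = 0.217.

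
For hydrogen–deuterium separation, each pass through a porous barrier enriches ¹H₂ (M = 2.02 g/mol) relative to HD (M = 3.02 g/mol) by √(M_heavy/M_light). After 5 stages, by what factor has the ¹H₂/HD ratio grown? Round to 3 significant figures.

2.73

The single-stage factor is √(M_heavy/M_light), so 5 stages give [√(3.02/2.02)]^5 = (3.02/2.02)^(5/2).
= 1.49505^(5/2) = 2.73.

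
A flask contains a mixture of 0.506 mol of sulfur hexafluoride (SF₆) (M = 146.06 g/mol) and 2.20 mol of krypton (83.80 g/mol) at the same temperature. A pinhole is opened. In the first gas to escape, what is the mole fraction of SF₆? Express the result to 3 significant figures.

Each component's effusion rate ∝ (its partial pressure)·(1/√M) ∝ n_i/√M_i.
Mole fraction of SF₆ in the effusate = (n_SF₆/√M_SF₆) / (n_SF₆/√M_SF₆ + n_Kr/√M_Kr)
= (0.506/√146.06) / (0.506/√146.06 + 2.20/√83.80) = 0.04187/(0.04187 + 0.2403) = 0.148.

0.148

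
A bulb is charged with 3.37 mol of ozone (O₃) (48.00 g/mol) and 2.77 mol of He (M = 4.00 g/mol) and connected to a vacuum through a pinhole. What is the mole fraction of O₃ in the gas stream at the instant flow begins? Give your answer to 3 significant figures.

Effusion rate of each component ∝ n_i/√M_i (partial pressure × 1/√M).
So x_O₃ in the escaping gas = (n_O₃/√M_O₃) / Σ(n_i/√M_i)
= (3.37/√48.00) / (3.37/√48.00 + 2.77/√4.00) = 0.4864/(0.4864 + 1.385) = 0.260.

0.260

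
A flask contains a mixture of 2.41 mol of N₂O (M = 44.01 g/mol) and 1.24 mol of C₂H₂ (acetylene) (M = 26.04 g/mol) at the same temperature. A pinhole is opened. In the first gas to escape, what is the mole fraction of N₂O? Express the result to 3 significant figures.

The effusion rate of species i is ∝ p_i/√M_i ∝ n_i/√M_i.
Mole fraction of N₂O in the effusate = (n_N₂O/√M_N₂O) / (n_N₂O/√M_N₂O + n_C₂H₂/√M_C₂H₂)
= (2.41/√44.01) / (2.41/√44.01 + 1.24/√26.04) = 0.3633/(0.3633 + 0.2430) = 0.599.

0.599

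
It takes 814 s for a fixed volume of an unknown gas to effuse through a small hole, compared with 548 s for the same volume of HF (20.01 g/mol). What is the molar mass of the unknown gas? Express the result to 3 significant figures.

44.2 g/mol

Graham's law gives t_X/t_HF = √(M_X/M_HF).
814/548 = 1.485 = √(M_X/20.01)
M_X = 20.01 × 1.485² = 20.01 × 2.206 = 44.2 g/mol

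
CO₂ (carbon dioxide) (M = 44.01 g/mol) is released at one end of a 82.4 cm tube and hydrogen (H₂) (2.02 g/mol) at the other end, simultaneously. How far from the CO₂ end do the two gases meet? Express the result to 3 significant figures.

Distances travelled in equal time are proportional to diffusion rates, so d_CO₂/d_H₂ = √(M_H₂/M_CO₂) = √(2.02/44.01) = 0.2142.
With d_CO₂ + d_H₂ = 82.4 cm, d_H₂ = 82.4/(1 + 0.2142) = 67.86 cm.
d_CO₂ = 82.4 − 67.86 = 14.5 cm.

14.5 cm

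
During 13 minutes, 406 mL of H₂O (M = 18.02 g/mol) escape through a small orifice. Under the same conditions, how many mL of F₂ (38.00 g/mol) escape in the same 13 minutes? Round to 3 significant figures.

280 mL

By Graham's law, rate_F₂/rate_H₂O = √(M_H₂O/M_F₂) = √(18.02/38.00) = √0.4742 = 0.6886.
So the volume for F₂ is 406 × 0.6886 = 280 mL.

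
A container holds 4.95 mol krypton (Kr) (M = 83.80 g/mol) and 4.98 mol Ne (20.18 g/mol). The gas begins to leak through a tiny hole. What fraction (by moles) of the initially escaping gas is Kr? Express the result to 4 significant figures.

Each component's effusion rate ∝ (its partial pressure)·(1/√M) ∝ n_i/√M_i.
So x_Kr in the escaping gas = (n_Kr/√M_Kr) / Σ(n_i/√M_i)
= (4.95/√83.80) / (4.95/√83.80 + 4.98/√20.18) = 0.5407/(0.5407 + 1.109) = 0.3279.

0.3279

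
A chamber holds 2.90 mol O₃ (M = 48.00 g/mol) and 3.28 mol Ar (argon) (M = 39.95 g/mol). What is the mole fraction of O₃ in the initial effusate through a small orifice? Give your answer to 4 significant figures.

0.4465

Effusion rate of each component ∝ n_i/√M_i (partial pressure × 1/√M).
Mole fraction of O₃ in the effusate = (n_O₃/√M_O₃) / (n_O₃/√M_O₃ + n_Ar/√M_Ar)
= (2.90/√48.00) / (2.90/√48.00 + 3.28/√39.95) = 0.4186/(0.4186 + 0.5189) = 0.4465.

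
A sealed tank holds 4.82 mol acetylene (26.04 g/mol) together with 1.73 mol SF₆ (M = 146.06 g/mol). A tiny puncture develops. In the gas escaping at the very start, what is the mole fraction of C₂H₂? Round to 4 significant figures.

0.8684

Effusion rate of each component ∝ n_i/√M_i (partial pressure × 1/√M).
So x_C₂H₂ in the escaping gas = (n_C₂H₂/√M_C₂H₂) / Σ(n_i/√M_i)
= (4.82/√26.04) / (4.82/√26.04 + 1.73/√146.06) = 0.9446/(0.9446 + 0.1431) = 0.8684.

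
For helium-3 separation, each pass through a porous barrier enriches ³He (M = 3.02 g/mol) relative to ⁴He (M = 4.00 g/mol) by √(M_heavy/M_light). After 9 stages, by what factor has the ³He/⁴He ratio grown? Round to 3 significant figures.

3.54

Overall factor = α^9 with α = √(4.00/3.02), i.e. (4.00/3.02)^(9/2).
= 1.32450^(9/2) = 3.54.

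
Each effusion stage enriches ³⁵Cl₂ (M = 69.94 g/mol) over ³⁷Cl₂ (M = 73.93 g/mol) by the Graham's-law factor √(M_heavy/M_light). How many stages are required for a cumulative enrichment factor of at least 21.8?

112

With α = √(73.93/69.94) per stage, ln α = ½ ln(1.05705) = 0.02774.
Need α^N ≥ 21.8 ⇒ N ≥ ln(21.8) / ln α = 3.082 / 0.02774 = 111.10.
So at least 112 stages are needed.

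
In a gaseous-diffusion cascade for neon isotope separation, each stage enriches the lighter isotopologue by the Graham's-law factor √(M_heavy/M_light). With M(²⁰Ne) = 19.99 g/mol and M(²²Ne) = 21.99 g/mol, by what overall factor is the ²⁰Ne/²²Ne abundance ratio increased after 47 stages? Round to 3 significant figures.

After 47 stages the ratio has grown by (√(21.99/19.99))^47 = (21.99/19.99)^(47/2).
= 1.10005^(47/2) = 9.40.

9.40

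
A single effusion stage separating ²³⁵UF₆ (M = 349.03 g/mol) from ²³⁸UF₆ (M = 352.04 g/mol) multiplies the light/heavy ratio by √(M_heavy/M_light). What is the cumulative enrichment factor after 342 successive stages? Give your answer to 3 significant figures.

Each stage multiplies the ratio by α = √(352.04/349.03), so after 342 stages the overall factor is α^342 = (352.04/349.03)^(342/2).
= 1.00862^171 = 4.34.

4.34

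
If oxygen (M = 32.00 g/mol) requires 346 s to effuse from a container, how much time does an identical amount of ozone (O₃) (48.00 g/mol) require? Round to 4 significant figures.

Since effusion rate ∝ 1/√M, t_O₃/t_O₂ = √(M_O₃/M_O₂) = √(48.00/32.00) = √1.500 = 1.225.
So the time for O₃ is 346 × 1.225 = 423.8 s.

423.8 s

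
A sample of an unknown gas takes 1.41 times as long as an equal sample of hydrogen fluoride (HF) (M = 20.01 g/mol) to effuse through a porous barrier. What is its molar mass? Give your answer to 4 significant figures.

Graham's law gives t_X/t_HF = √(M_X/M_HF).
1.41 = √(M_X/20.01)
M_X = 20.01 × 1.41² = 20.01 × 1.988 = 39.78 g/mol

39.78 g/mol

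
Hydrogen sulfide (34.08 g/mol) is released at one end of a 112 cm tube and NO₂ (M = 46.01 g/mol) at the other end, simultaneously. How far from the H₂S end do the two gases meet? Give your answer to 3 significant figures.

The fronts meet when d_H₂S + d_NO₂ = L with d_H₂S/d_NO₂ = √(M_NO₂/M_H₂S) (Graham's law). Here √(M_NO₂/M_H₂S) = √(46.01/34.08) = 1.162.
With d_H₂S + d_NO₂ = 112 cm, d_NO₂ = 112/(1 + 1.162) = 51.81 cm.
d_H₂S = 112 − 51.81 = 60.2 cm.

60.2 cm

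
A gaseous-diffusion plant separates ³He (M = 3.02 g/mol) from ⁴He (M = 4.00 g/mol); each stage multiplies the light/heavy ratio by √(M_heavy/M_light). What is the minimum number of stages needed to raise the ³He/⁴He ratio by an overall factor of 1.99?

5

Per stage α = (4.00/3.02)^(1/2) = 1.32450^0.5, giving ln α = 0.1405.
Need α^N ≥ 1.99 ⇒ N ≥ ln(1.99) / ln α = 0.6881 / 0.1405 = 4.90.
Rounding up, N = 5 stages.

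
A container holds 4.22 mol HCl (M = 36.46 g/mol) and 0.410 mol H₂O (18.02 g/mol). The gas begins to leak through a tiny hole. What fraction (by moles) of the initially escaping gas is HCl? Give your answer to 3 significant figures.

Effusion rate of each component ∝ n_i/√M_i (partial pressure × 1/√M).
So x_HCl in the escaping gas = (n_HCl/√M_HCl) / Σ(n_i/√M_i)
= (4.22/√36.46) / (4.22/√36.46 + 0.410/√18.02) = 0.6989/(0.6989 + 0.09658) = 0.879.

0.879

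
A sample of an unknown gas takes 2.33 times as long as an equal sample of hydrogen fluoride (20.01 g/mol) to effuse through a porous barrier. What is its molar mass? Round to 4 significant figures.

From Graham's law, t_X/t_HF = √(M_X/M_HF).
2.33 = √(M_X/20.01)
M_X = 20.01 × 2.33² = 20.01 × 5.429 = 108.6 g/mol

108.6 g/mol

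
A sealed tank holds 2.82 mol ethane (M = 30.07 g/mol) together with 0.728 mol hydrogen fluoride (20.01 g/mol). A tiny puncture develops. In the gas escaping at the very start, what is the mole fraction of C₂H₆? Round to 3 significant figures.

Rate_i ∝ x_i/√M_i (Graham's law weighted by mole fraction), so the effusate composition follows n_i/√M_i.
So x_C₂H₆ in the escaping gas = (n_C₂H₆/√M_C₂H₆) / Σ(n_i/√M_i)
= (2.82/√30.07) / (2.82/√30.07 + 0.728/√20.01) = 0.5143/(0.5143 + 0.1627) = 0.760.

0.760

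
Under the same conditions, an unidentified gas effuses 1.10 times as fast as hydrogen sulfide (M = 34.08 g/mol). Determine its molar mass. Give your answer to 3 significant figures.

Since effusion rate ∝ 1/√M, rate_X/rate_H₂S = √(M_H₂S/M_X).
1.10 = √(34.08/M_X)
M_X = 34.08 / 1.10² = 34.08 / 1.210 = 28.2 g/mol

28.2 g/mol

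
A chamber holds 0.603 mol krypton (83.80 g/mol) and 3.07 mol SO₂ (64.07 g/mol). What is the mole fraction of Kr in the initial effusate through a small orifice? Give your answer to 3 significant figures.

Each component's effusion rate ∝ (its partial pressure)·(1/√M) ∝ n_i/√M_i.
Mole fraction of Kr in the effusate = (n_Kr/√M_Kr) / (n_Kr/√M_Kr + n_SO₂/√M_SO₂)
= (0.603/√83.80) / (0.603/√83.80 + 3.07/√64.07) = 0.06587/(0.06587 + 0.3835) = 0.147.

0.147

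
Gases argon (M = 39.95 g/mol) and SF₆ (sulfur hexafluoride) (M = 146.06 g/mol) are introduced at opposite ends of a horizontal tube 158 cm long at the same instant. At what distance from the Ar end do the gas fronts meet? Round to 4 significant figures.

Graham's law gives d_Ar/d_SF₆ = rate_Ar/rate_SF₆ = √(M_SF₆/M_Ar) = √(146.06/39.95) = 1.912.
With d_Ar + d_SF₆ = 158 cm, d_SF₆ = 158/(1 + 1.912) = 54.26 cm.
d_Ar = 158 − 54.26 = 103.7 cm.

103.7 cm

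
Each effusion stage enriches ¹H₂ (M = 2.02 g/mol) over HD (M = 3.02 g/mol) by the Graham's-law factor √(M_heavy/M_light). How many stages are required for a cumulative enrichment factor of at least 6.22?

Single-stage factor α = √(3.02/2.02), so ln α = ½ ln(1.49505) = 0.2011.
Need α^N ≥ 6.22 ⇒ N ≥ ln(6.22) / ln α = 1.828 / 0.2011 = 9.09.
So at least 10 stages are needed.

10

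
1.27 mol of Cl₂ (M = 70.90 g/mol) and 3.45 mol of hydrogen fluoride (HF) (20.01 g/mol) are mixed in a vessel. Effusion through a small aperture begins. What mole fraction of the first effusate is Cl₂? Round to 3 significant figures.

0.164

Effusion rate of each component ∝ n_i/√M_i (partial pressure × 1/√M).
Mole fraction of Cl₂ in the effusate = (n_Cl₂/√M_Cl₂) / (n_Cl₂/√M_Cl₂ + n_HF/√M_HF)
= (1.27/√70.90) / (1.27/√70.90 + 3.45/√20.01) = 0.1508/(0.1508 + 0.7713) = 0.164.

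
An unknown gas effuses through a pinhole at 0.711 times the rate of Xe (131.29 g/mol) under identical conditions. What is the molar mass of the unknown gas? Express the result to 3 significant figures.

From Graham's law, rate_X/rate_Xe = √(M_Xe/M_X).
0.711 = √(131.29/M_X)
M_X = 131.29 / 0.711² = 131.29 / 0.5055 = 260 g/mol

260 g/mol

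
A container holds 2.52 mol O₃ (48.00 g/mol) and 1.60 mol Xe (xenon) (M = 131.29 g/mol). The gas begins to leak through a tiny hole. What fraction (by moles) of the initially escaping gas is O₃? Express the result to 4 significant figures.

0.7226

The effusion rate of species i is ∝ p_i/√M_i ∝ n_i/√M_i.
x_O₃(eff) = (n_O₃/√M_O₃) / (n_O₃/√M_O₃ + n_Xe/√M_Xe)
= (2.52/√48.00) / (2.52/√48.00 + 1.60/√131.29) = 0.3637/(0.3637 + 0.1396) = 0.7226.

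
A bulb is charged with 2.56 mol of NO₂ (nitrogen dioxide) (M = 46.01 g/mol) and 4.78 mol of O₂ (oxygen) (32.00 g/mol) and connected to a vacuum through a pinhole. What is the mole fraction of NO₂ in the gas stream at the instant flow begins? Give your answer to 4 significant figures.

0.3087

Effusion rate of each component ∝ n_i/√M_i (partial pressure × 1/√M).
Mole fraction of NO₂ in the effusate = (n_NO₂/√M_NO₂) / (n_NO₂/√M_NO₂ + n_O₂/√M_O₂)
= (2.56/√46.01) / (2.56/√46.01 + 4.78/√32.00) = 0.3774/(0.3774 + 0.8450) = 0.3087.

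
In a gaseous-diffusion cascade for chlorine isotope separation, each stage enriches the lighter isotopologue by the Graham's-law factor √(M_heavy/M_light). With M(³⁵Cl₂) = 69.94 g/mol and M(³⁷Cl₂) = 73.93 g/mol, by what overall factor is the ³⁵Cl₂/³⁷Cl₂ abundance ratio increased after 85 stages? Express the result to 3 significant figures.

10.6

Overall factor = α^85 with α = √(73.93/69.94), i.e. (73.93/69.94)^(85/2).
= 1.05705^(85/2) = 10.6.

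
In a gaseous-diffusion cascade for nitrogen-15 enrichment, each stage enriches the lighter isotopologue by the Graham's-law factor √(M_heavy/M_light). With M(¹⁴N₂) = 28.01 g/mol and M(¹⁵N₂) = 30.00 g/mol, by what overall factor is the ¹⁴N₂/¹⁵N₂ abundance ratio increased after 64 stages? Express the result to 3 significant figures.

After 64 stages the ratio has grown by (√(30.00/28.01))^64 = (30.00/28.01)^(64/2).
= 1.07105^32 = 8.99.

8.99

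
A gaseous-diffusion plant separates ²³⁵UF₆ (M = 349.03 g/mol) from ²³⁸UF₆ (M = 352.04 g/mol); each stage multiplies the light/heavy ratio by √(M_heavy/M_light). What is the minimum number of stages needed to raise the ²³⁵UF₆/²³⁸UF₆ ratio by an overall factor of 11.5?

569

Per stage α = (352.04/349.03)^(1/2) = 1.00862^0.5, giving ln α = 0.004293.
Need α^N ≥ 11.5 ⇒ N ≥ ln(11.5) / ln α = 2.442 / 0.004293 = 568.85.
So at least 569 stages are needed.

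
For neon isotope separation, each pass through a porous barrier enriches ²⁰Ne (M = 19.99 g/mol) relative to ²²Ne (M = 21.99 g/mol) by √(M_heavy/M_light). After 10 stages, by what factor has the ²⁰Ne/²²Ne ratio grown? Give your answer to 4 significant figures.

1.611

After 10 stages the ratio has grown by (√(21.99/19.99))^10 = (21.99/19.99)^(10/2).
= 1.10005^5 = 1.611.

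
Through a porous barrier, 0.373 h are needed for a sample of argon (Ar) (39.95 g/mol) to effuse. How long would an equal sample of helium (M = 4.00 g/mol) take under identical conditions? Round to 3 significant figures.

0.118 h

From Graham's law, t_He/t_Ar = √(M_He/M_Ar) = √(4.00/39.95) = √0.1001 = 0.3164.
So the time for He is 0.373 × 0.3164 = 0.118 h.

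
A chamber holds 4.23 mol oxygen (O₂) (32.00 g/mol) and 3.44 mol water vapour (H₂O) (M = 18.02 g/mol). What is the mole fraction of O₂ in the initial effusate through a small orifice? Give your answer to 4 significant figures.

Effusion rate of each component ∝ n_i/√M_i (partial pressure × 1/√M).
Mole fraction of O₂ in the effusate = (n_O₂/√M_O₂) / (n_O₂/√M_O₂ + n_H₂O/√M_H₂O)
= (4.23/√32.00) / (4.23/√32.00 + 3.44/√18.02) = 0.7478/(0.7478 + 0.8104) = 0.4799.

0.4799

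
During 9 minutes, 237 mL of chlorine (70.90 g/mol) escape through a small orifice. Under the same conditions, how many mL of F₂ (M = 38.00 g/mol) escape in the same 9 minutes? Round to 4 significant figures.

323.7 mL

Since effusion rate ∝ 1/√M, rate_F₂/rate_Cl₂ = √(M_Cl₂/M_F₂) = √(70.90/38.00) = √1.866 = 1.366.
So the volume for F₂ is 237 × 1.366 = 323.7 mL.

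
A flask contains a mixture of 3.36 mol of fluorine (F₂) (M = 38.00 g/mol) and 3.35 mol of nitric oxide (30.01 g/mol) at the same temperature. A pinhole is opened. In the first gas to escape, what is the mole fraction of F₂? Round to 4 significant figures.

0.4713

The effusion rate of species i is ∝ p_i/√M_i ∝ n_i/√M_i.
Mole fraction of F₂ in the effusate = (n_F₂/√M_F₂) / (n_F₂/√M_F₂ + n_NO/√M_NO)
= (3.36/√38.00) / (3.36/√38.00 + 3.35/√30.01) = 0.5451/(0.5451 + 0.6115) = 0.4713.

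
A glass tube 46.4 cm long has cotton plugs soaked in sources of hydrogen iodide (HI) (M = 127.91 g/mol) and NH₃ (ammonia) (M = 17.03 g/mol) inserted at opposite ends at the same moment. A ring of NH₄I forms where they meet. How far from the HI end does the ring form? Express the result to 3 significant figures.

12.4 cm

Distances travelled in equal time are proportional to diffusion rates, so d_HI/d_NH₃ = √(M_NH₃/M_HI) = √(17.03/127.91) = 0.3649.
With d_HI + d_NH₃ = 46.4 cm, d_NH₃ = 46.4/(1 + 0.3649) = 34.00 cm.
d_HI = 46.4 − 34.00 = 12.4 cm.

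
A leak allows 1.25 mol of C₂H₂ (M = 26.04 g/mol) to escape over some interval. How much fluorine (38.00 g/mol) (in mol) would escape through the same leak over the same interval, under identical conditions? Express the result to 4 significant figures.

Since effusion rate ∝ 1/√M, rate_F₂/rate_C₂H₂ = √(M_C₂H₂/M_F₂) = √(26.04/38.00) = √0.6853 = 0.8278.
So the amount for F₂ is 1.25 × 0.8278 = 1.035 mol.

1.035 mol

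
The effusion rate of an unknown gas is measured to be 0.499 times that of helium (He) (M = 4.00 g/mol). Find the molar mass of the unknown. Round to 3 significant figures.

Since effusion rate ∝ 1/√M, rate_X/rate_He = √(M_He/M_X).
0.499 = √(4.00/M_X)
M_X = 4.00 / 0.499² = 4.00 / 0.2490 = 16.1 g/mol

16.1 g/mol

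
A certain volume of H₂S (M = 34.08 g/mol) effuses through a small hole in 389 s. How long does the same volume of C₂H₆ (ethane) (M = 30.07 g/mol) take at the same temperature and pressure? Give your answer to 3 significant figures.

Since effusion rate ∝ 1/√M, t_C₂H₆/t_H₂S = √(M_C₂H₆/M_H₂S) = √(30.07/34.08) = √0.8823 = 0.9393.
So the time for C₂H₆ is 389 × 0.9393 = 365 s.

365 s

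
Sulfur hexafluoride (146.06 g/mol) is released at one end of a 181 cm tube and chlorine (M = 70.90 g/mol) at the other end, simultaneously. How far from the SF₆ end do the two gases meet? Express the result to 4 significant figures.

74.32 cm

Graham's law gives d_SF₆/d_Cl₂ = rate_SF₆/rate_Cl₂ = √(M_Cl₂/M_SF₆) = √(70.90/146.06) = 0.6967.
With d_SF₆ + d_Cl₂ = 181 cm, d_Cl₂ = 181/(1 + 0.6967) = 106.7 cm.
d_SF₆ = 181 − 106.7 = 74.32 cm.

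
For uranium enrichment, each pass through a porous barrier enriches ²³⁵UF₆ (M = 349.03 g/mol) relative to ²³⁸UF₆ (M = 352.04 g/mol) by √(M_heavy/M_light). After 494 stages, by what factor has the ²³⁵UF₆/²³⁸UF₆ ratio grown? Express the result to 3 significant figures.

Overall factor = α^494 with α = √(352.04/349.03), i.e. (352.04/349.03)^(494/2).
= 1.00862^247 = 8.34.

8.34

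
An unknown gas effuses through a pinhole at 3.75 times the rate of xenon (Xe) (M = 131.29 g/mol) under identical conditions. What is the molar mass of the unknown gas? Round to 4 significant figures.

9.336 g/mol

Using Graham's law: rate_X/rate_Xe = √(M_Xe/M_X).
3.75 = √(131.29/M_X)
M_X = 131.29 / 3.75² = 131.29 / 14.06 = 9.336 g/mol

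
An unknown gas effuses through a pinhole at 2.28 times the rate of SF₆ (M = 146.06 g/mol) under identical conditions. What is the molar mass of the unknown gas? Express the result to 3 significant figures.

28.1 g/mol

Since effusion rate ∝ 1/√M, rate_X/rate_SF₆ = √(M_SF₆/M_X).
2.28 = √(146.06/M_X)
M_X = 146.06 / 2.28² = 146.06 / 5.198 = 28.1 g/mol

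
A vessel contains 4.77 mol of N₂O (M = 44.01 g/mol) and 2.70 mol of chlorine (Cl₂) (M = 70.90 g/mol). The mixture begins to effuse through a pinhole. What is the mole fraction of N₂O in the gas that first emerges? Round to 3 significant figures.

Rate_i ∝ x_i/√M_i (Graham's law weighted by mole fraction), so the effusate composition follows n_i/√M_i.
x_N₂O(eff) = (n_N₂O/√M_N₂O) / (n_N₂O/√M_N₂O + n_Cl₂/√M_Cl₂)
= (4.77/√44.01) / (4.77/√44.01 + 2.70/√70.90) = 0.7190/(0.7190 + 0.3207) = 0.692.

0.692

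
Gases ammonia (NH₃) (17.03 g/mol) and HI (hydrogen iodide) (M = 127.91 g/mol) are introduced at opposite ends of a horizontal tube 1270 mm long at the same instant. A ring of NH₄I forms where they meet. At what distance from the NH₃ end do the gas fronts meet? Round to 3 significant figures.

930 mm

The fronts meet when d_NH₃ + d_HI = L with d_NH₃/d_HI = √(M_HI/M_NH₃) (Graham's law). Here √(M_HI/M_NH₃) = √(127.91/17.03) = 2.741.
With d_NH₃ + d_HI = 1270 mm, d_HI = 1270/(1 + 2.741) = 339.5 mm.
d_NH₃ = 1270 − 339.5 = 930 mm.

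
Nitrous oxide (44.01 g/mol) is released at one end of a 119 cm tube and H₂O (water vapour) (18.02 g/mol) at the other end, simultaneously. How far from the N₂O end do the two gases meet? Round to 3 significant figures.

46.4 cm

In equal time, each gas travels a distance ∝ its rate ∝ 1/√M, so d_N₂O/d_H₂O = √(M_H₂O/M_N₂O) = √(18.02/44.01) = 0.6399.
With d_N₂O + d_H₂O = 119 cm, d_H₂O = 119/(1 + 0.6399) = 72.57 cm.
d_N₂O = 119 − 72.57 = 46.4 cm.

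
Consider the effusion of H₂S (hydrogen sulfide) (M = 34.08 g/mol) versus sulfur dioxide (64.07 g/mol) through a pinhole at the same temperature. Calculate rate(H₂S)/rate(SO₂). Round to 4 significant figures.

1.371

Using Graham's law: rate_H₂S/rate_SO₂ = √(M_SO₂/M_H₂S) = √(64.07/34.08) = √1.880 = 1.371.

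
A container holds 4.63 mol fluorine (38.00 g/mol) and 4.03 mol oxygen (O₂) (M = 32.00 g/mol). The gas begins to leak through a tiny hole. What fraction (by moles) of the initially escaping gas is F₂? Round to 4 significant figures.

0.5132

Effusion rate of each component ∝ n_i/√M_i (partial pressure × 1/√M).
x_F₂(eff) = (n_F₂/√M_F₂) / (n_F₂/√M_F₂ + n_O₂/√M_O₂)
= (4.63/√38.00) / (4.63/√38.00 + 4.03/√32.00) = 0.7511/(0.7511 + 0.7124) = 0.5132.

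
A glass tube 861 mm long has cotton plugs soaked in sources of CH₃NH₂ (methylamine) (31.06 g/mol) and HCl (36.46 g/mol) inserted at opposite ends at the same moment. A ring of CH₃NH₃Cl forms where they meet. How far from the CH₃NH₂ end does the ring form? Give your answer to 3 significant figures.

The fronts meet when d_CH₃NH₂ + d_HCl = L with d_CH₃NH₂/d_HCl = √(M_HCl/M_CH₃NH₂) (Graham's law). Here √(M_HCl/M_CH₃NH₂) = √(36.46/31.06) = 1.083.
With d_CH₃NH₂ + d_HCl = 861 mm, d_HCl = 861/(1 + 1.083) = 413.3 mm.
d_CH₃NH₂ = 861 − 413.3 = 448 mm.

448 mm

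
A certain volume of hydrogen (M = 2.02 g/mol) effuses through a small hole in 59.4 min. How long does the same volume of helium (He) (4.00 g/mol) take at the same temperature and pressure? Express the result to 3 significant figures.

83.6 min

Since effusion rate ∝ 1/√M, t_He/t_H₂ = √(M_He/M_H₂) = √(4.00/2.02) = √1.980 = 1.407.
So the time for He is 59.4 × 1.407 = 83.6 min.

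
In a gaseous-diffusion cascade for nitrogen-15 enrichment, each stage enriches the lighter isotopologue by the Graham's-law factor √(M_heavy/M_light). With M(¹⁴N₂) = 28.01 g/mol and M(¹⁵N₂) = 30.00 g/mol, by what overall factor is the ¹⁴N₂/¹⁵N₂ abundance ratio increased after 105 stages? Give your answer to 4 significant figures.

After 105 stages the ratio has grown by (√(30.00/28.01))^105 = (30.00/28.01)^(105/2).
= 1.07105^(105/2) = 36.72.

36.72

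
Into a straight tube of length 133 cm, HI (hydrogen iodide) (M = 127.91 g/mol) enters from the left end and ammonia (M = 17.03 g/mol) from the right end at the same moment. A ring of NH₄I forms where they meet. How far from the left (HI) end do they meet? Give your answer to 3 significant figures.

35.6 cm

Graham's law gives d_HI/d_NH₃ = rate_HI/rate_NH₃ = √(M_NH₃/M_HI) = √(17.03/127.91) = 0.3649.
With d_HI + d_NH₃ = 133 cm, d_NH₃ = 133/(1 + 0.3649) = 97.44 cm.
d_HI = 133 − 97.44 = 35.6 cm.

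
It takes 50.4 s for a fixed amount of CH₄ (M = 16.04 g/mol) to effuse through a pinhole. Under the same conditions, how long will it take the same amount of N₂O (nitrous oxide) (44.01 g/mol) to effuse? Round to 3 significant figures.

Using Graham's law: t_N₂O/t_CH₄ = √(M_N₂O/M_CH₄) = √(44.01/16.04) = √2.744 = 1.656.
So the time for N₂O is 50.4 × 1.656 = 83.5 s.

83.5 s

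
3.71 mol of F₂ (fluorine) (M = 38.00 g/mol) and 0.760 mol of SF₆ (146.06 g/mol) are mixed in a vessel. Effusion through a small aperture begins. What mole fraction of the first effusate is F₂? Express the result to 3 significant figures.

0.905

The effusion rate of species i is ∝ p_i/√M_i ∝ n_i/√M_i.
Mole fraction of F₂ in the effusate = (n_F₂/√M_F₂) / (n_F₂/√M_F₂ + n_SF₆/√M_SF₆)
= (3.71/√38.00) / (3.71/√38.00 + 0.760/√146.06) = 0.6018/(0.6018 + 0.06289) = 0.905.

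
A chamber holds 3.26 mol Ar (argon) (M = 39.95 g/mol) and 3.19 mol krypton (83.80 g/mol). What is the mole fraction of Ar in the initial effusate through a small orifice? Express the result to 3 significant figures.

0.597

The effusion rate of species i is ∝ p_i/√M_i ∝ n_i/√M_i.
So x_Ar in the escaping gas = (n_Ar/√M_Ar) / Σ(n_i/√M_i)
= (3.26/√39.95) / (3.26/√39.95 + 3.19/√83.80) = 0.5158/(0.5158 + 0.3485) = 0.597.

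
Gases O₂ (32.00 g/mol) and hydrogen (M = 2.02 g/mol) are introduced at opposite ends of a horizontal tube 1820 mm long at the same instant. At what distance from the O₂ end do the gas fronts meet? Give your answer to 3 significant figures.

The fronts meet when d_O₂ + d_H₂ = L with d_O₂/d_H₂ = √(M_H₂/M_O₂) (Graham's law). Here √(M_H₂/M_O₂) = √(2.02/32.00) = 0.2512.
With d_O₂ + d_H₂ = 1820 mm, d_H₂ = 1820/(1 + 0.2512) = 1455 mm.
d_O₂ = 1820 − 1455 = 365 mm.

365 mm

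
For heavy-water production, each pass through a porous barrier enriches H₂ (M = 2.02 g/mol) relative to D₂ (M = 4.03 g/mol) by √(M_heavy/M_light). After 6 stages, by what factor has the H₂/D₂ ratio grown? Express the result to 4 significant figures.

7.941

Each stage multiplies the ratio by α = √(4.03/2.02), so after 6 stages the overall factor is α^6 = (4.03/2.02)^(6/2).
= 1.99505^3 = 7.941.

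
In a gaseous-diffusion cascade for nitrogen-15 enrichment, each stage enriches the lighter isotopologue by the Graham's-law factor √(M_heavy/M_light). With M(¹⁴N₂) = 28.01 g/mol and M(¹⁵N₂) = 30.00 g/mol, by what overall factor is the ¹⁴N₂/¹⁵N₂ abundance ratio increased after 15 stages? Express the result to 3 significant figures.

1.67

Each stage multiplies the ratio by α = √(30.00/28.01), so after 15 stages the overall factor is α^15 = (30.00/28.01)^(15/2).
= 1.07105^(15/2) = 1.67.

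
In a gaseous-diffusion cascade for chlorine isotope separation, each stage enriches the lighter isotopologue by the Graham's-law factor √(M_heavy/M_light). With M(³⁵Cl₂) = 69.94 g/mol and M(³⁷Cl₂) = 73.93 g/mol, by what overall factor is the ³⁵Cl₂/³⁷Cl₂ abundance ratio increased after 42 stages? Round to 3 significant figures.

3.21

Each stage multiplies the ratio by α = √(73.93/69.94), so after 42 stages the overall factor is α^42 = (73.93/69.94)^(42/2).
= 1.05705^21 = 3.21.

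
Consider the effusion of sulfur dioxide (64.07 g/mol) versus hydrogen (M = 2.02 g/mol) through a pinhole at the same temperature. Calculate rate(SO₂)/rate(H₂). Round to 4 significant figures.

0.1776

Since effusion rate ∝ 1/√M, rate_SO₂/rate_H₂ = √(M_H₂/M_SO₂) = √(2.02/64.07) = √0.03153 = 0.1776.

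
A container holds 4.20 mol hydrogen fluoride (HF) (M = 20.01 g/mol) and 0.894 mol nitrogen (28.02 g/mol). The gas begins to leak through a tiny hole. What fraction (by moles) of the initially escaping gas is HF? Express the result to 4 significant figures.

Each component's effusion rate ∝ (its partial pressure)·(1/√M) ∝ n_i/√M_i.
So x_HF in the escaping gas = (n_HF/√M_HF) / Σ(n_i/√M_i)
= (4.20/√20.01) / (4.20/√20.01 + 0.894/√28.02) = 0.9389/(0.9389 + 0.1689) = 0.8475.

0.8475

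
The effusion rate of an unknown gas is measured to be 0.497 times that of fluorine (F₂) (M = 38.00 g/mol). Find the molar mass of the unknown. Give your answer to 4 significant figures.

By Graham's law, rate_X/rate_F₂ = √(M_F₂/M_X).
0.497 = √(38.00/M_X)
M_X = 38.00 / 0.497² = 38.00 / 0.2470 = 153.8 g/mol

153.8 g/mol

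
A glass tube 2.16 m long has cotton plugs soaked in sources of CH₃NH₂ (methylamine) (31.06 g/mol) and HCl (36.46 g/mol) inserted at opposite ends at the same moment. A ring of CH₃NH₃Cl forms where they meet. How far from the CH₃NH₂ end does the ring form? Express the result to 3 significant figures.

The fronts meet when d_CH₃NH₂ + d_HCl = L with d_CH₃NH₂/d_HCl = √(M_HCl/M_CH₃NH₂) (Graham's law). Here √(M_HCl/M_CH₃NH₂) = √(36.46/31.06) = 1.083.
With d_CH₃NH₂ + d_HCl = 2.16 m, d_HCl = 2.16/(1 + 1.083) = 1.037 m.
d_CH₃NH₂ = 2.16 − 1.037 = 1.12 m.

1.12 m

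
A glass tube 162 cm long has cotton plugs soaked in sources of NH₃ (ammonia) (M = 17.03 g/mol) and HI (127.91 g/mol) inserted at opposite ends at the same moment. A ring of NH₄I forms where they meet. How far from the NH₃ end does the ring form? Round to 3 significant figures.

119 cm

Graham's law gives d_NH₃/d_HI = rate_NH₃/rate_HI = √(M_HI/M_NH₃) = √(127.91/17.03) = 2.741.
With d_NH₃ + d_HI = 162 cm, d_HI = 162/(1 + 2.741) = 43.31 cm.
d_NH₃ = 162 − 43.31 = 119 cm.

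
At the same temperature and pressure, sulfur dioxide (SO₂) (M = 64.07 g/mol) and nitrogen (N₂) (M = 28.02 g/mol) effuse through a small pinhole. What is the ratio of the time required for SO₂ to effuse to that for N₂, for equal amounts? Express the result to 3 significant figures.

1.51

By Graham's law, t_SO₂/t_N₂ = √(M_SO₂/M_N₂) = √(64.07/28.02) = √2.287 = 1.51.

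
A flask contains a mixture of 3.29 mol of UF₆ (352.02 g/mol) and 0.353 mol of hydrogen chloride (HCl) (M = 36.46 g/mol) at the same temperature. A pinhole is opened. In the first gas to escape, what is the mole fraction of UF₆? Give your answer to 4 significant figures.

Rate_i ∝ x_i/√M_i (Graham's law weighted by mole fraction), so the effusate composition follows n_i/√M_i.
Mole fraction of UF₆ in the effusate = (n_UF₆/√M_UF₆) / (n_UF₆/√M_UF₆ + n_HCl/√M_HCl)
= (3.29/√352.02) / (3.29/√352.02 + 0.353/√36.46) = 0.1754/(0.1754 + 0.05846) = 0.7500.

0.7500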